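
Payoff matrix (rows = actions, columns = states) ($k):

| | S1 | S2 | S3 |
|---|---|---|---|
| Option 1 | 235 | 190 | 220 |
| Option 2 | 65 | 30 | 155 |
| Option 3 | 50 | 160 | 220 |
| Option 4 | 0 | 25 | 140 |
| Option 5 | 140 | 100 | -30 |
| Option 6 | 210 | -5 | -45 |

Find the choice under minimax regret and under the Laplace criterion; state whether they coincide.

minimax regret → Option 1; laplace → Option 1 (agree)

Column bests: S1=235, S2=190, S3=220.
Option 1 regrets: 0, 0, 0 → max 0
Option 2 regrets: 170, 160, 65 → max 170
Option 3 regrets: 185, 30, 0 → max 185
Option 4 regrets: 235, 165, 80 → max 235
Option 5 regrets: 95, 90, 250 → max 250
Option 6 regrets: 25, 195, 265 → max 265
Smallest max regret = 0 → Option 1.
Row averages: Option 1=215, Option 2=250/3, Option 3=430/3, Option 4=55, Option 5=70, Option 6=160/3
Highest average = 215 → Option 1.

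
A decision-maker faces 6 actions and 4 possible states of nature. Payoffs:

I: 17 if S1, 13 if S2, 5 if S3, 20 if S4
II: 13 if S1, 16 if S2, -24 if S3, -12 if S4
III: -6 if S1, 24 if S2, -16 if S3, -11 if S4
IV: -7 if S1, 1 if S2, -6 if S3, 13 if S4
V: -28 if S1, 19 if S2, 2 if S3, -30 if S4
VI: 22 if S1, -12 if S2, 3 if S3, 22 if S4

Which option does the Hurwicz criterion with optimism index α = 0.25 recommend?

I

I: 0.25·20 + 0.75·5 = 8.75
II: 0.25·16 + 0.75·(-24) = -14
III: 0.25·24 + 0.75·(-16) = -6
IV: 0.25·13 + 0.75·(-7) = -2
V: 0.25·19 + 0.75·(-30) = -17.75
VI: 0.25·22 + 0.75·(-12) = -3.5
Highest Hurwicz score = 8.75 → I.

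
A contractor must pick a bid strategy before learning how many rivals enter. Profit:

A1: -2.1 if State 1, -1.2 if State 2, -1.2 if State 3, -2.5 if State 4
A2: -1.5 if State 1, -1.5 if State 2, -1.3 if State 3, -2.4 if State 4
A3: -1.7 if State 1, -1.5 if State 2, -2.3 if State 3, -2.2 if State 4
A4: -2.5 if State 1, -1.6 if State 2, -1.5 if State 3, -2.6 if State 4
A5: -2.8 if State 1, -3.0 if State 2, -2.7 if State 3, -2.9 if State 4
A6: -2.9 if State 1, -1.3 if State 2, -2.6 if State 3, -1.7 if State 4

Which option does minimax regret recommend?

Column bests: State 1=-1.5, State 2=-1.2, State 3=-1.2, State 4=-1.7.
A1 regrets: 0.6, 0.0, 0.0, 0.8 → max 0.8
A2 regrets: 0.0, 0.3, 0.1, 0.7 → max 0.7
A3 regrets: 0.2, 0.3, 1.1, 0.5 → max 1.1
A4 regrets: 1.0, 0.4, 0.3, 0.9 → max 1.0
A5 regrets: 1.3, 1.8, 1.5, 1.2 → max 1.8
A6 regrets: 1.4, 0.1, 1.4, 0.0 → max 1.4
Smallest max regret = 0.7 → A2.

A2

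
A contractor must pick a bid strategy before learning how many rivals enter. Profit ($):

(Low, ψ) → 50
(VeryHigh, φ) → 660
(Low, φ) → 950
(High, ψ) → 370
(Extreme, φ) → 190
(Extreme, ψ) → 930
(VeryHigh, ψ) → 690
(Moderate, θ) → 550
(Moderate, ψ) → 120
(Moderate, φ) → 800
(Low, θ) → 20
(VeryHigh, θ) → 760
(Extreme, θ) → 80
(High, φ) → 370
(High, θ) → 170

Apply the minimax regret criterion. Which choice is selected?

VeryHigh

Column bests: θ=760, φ=950, ψ=930.
Low regrets: 740, 0, 880 → max 880
Moderate regrets: 210, 150, 810 → max 810
High regrets: 590, 580, 560 → max 590
VeryHigh regrets: 0, 290, 240 → max 290
Extreme regrets: 680, 760, 0 → max 760
Smallest max regret = 290 → VeryHigh.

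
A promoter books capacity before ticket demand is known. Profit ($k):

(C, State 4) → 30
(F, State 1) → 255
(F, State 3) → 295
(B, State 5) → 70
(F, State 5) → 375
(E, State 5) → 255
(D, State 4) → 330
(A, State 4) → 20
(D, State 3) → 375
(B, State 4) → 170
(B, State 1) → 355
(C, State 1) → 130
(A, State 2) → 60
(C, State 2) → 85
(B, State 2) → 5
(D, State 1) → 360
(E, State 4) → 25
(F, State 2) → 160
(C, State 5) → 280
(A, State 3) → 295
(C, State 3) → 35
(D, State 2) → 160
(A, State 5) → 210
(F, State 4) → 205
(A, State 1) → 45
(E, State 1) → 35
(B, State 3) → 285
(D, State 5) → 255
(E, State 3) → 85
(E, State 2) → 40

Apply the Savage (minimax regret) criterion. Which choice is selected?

D

Column bests: State 1=360, State 2=160, State 3=375, State 4=330, State 5=375.
A regrets: 315, 100, 80, 310, 165 → max 315
B regrets: 5, 155, 90, 160, 305 → max 305
C regrets: 230, 75, 340, 300, 95 → max 340
D regrets: 0, 0, 0, 0, 120 → max 120
E regrets: 325, 120, 290, 305, 120 → max 325
F regrets: 105, 0, 80, 125, 0 → max 125
Smallest max regret = 120 → D.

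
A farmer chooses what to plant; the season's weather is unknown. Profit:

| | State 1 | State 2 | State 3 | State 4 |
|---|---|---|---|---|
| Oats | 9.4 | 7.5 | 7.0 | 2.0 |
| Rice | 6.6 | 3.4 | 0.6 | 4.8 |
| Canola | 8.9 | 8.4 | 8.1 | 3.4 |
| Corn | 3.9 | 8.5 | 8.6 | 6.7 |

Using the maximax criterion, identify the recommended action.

Row maxima: Oats=9.4, Rice=6.6, Canola=8.9, Corn=8.6
Best best-case = 9.4 → Oats.

Oats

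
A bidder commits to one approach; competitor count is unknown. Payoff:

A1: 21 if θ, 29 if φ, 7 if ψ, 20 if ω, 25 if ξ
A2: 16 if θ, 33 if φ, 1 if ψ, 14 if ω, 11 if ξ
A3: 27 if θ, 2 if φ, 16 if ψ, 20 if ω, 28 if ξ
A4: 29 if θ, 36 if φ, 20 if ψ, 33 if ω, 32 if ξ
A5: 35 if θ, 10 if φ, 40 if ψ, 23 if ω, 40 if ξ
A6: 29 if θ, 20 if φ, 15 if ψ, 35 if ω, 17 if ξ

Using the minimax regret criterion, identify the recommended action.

A4

Column bests: θ=35, φ=36, ψ=40, ω=35, ξ=40.
A1 regrets: 14, 7, 33, 15, 15 → max 33
A2 regrets: 19, 3, 39, 21, 29 → max 39
A3 regrets: 8, 34, 24, 15, 12 → max 34
A4 regrets: 6, 0, 20, 2, 8 → max 20
A5 regrets: 0, 26, 0, 12, 0 → max 26
A6 regrets: 6, 16, 25, 0, 23 → max 25
Smallest max regret = 20 → A4.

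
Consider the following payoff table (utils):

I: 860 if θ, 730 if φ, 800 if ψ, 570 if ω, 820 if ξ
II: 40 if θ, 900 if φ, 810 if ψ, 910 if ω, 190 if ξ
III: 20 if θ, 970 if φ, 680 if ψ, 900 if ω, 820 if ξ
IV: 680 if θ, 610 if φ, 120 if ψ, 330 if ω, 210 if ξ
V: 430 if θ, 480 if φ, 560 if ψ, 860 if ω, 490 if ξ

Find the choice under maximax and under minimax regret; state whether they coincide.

Row maxima: I=860, II=910, III=970, IV=680, V=860
Best best-case = 970 → III.
Column bests: θ=860, φ=970, ψ=810, ω=910, ξ=820.
I regrets: 0, 240, 10, 340, 0 → max 340
II regrets: 820, 70, 0, 0, 630 → max 820
III regrets: 840, 0, 130, 10, 0 → max 840
IV regrets: 180, 360, 690, 580, 610 → max 690
V regrets: 430, 490, 250, 50, 330 → max 490
Smallest max regret = 340 → I.

maximax → III; minimax regret → I (disagree)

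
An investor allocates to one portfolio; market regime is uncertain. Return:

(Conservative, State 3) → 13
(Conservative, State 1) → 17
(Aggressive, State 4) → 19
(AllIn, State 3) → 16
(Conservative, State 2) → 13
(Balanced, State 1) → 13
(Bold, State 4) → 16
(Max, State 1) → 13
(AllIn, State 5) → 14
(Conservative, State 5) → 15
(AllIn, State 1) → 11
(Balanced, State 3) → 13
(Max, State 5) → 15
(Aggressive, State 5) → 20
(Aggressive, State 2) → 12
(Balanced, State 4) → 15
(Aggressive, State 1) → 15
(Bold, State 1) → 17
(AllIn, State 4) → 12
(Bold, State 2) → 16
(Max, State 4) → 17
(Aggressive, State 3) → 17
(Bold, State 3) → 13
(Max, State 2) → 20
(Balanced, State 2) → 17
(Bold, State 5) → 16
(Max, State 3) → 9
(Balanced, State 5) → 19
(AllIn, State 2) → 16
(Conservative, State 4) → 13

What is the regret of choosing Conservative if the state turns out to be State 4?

6

Best payoff under State 4 is 19.
Regret = 19 − 13 = 6.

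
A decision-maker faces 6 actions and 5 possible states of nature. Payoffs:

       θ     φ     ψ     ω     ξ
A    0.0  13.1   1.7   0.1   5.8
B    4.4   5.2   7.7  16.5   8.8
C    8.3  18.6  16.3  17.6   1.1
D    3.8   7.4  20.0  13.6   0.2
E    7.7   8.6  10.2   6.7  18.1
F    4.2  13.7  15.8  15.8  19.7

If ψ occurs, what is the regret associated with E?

9.8

Best payoff under ψ is 20.0.
Regret = 20.0 − 10.2 = 9.8.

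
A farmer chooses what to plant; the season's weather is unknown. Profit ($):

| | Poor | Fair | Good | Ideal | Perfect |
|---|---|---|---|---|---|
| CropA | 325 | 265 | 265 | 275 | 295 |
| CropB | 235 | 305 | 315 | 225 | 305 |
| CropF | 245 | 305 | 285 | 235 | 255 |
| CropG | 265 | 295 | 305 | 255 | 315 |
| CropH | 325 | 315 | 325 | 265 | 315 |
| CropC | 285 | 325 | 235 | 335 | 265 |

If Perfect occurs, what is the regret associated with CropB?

10

Best payoff under Perfect is 315.
Regret = 315 − 305 = 10.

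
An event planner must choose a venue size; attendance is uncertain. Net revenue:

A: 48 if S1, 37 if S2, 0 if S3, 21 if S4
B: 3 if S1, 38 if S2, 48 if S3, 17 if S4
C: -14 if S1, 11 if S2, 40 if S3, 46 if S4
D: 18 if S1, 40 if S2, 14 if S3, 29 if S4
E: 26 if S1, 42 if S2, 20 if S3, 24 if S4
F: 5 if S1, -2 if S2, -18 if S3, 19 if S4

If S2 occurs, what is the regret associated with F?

Best payoff under S2 is 42.
Regret = 42 − (-2) = 44.

44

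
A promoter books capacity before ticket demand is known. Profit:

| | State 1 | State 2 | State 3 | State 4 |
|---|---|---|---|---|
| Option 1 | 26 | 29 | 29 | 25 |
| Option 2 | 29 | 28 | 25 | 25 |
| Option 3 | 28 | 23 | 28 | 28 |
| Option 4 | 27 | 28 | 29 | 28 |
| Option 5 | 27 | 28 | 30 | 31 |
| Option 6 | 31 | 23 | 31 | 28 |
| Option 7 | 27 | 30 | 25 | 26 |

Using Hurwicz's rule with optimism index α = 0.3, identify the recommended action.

Option 1: 0.3·29 + 0.7·25 = 26.2
Option 2: 0.3·29 + 0.7·25 = 26.2
Option 3: 0.3·28 + 0.7·23 = 24.5
Option 4: 0.3·29 + 0.7·27 = 27.6
Option 5: 0.3·31 + 0.7·27 = 28.2
Option 6: 0.3·31 + 0.7·23 = 25.4
Option 7: 0.3·30 + 0.7·25 = 26.5
Highest Hurwicz score = 28.2 → Option 5.

Option 5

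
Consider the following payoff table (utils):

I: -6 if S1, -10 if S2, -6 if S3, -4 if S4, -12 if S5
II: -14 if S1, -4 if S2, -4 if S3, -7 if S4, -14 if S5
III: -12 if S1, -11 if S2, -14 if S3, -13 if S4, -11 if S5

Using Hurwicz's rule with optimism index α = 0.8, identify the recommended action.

I

I: 0.8·(-4) + 0.2·(-12) = -5.6
II: 0.8·(-4) + 0.2·(-14) = -6
III: 0.8·(-11) + 0.2·(-14) = -11.6
Highest Hurwicz score = -5.6 → I.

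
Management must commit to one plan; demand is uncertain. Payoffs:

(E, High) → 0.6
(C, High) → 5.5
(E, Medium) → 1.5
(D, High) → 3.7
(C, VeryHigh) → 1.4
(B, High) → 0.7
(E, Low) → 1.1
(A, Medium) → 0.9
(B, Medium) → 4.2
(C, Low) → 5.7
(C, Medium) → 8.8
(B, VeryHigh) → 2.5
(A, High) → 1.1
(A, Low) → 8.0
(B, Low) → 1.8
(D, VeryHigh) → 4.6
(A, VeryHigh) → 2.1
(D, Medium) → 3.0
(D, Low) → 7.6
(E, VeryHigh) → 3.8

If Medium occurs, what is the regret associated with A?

Best payoff under Medium is 8.8.
Regret = 8.8 − 0.9 = 7.9.

7.9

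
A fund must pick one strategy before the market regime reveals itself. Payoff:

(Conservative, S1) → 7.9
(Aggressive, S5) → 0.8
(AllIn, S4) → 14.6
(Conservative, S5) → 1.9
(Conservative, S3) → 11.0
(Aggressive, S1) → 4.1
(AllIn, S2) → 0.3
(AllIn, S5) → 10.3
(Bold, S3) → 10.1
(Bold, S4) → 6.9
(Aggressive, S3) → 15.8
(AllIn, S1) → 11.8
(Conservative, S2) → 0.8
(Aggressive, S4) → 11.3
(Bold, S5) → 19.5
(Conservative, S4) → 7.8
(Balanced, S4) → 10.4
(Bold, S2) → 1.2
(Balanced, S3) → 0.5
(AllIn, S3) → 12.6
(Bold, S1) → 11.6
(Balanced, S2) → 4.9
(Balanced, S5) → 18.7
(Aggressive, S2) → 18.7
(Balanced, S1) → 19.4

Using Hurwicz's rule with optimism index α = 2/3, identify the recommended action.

Conservative: 2/3·11.0 + 1/3·0.8 = 7.6
Balanced: 2/3·19.4 + 1/3·0.5 = 13.1
Aggressive: 2/3·18.7 + 1/3·0.8 = 191/15
Bold: 2/3·19.5 + 1/3·1.2 = 13.4
AllIn: 2/3·14.6 + 1/3·0.3 = 59/6
Highest Hurwicz score = 13.4 → Bold.

Bold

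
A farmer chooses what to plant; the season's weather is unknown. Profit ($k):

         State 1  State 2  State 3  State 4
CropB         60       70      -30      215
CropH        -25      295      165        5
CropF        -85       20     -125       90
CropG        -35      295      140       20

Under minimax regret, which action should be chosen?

Column bests: State 1=60, State 2=295, State 3=165, State 4=215.
CropB regrets: 0, 225, 195, 0 → max 225
CropH regrets: 85, 0, 0, 210 → max 210
CropF regrets: 145, 275, 290, 125 → max 290
CropG regrets: 95, 0, 25, 195 → max 195
Smallest max regret = 195 → CropG.

CropG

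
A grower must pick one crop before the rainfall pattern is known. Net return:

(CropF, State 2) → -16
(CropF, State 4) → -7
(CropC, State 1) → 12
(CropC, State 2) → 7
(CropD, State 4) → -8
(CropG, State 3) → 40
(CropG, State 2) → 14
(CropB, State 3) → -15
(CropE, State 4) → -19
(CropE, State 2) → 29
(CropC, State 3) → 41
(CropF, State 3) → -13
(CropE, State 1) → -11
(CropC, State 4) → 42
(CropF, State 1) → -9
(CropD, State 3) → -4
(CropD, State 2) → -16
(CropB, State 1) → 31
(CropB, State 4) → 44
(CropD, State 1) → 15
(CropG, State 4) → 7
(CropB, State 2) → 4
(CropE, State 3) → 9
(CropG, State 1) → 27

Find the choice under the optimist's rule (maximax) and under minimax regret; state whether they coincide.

maximax → CropB; minimax regret → CropC (disagree)

Row maxima: CropE=29, CropD=15, CropC=42, CropG=40, CropB=44, CropF=-7
Best best-case = 44 → CropB.
Column bests: State 1=31, State 2=29, State 3=41, State 4=44.
CropE regrets: 42, 0, 32, 63 → max 63
CropD regrets: 16, 45, 45, 52 → max 52
CropC regrets: 19, 22, 0, 2 → max 22
CropG regrets: 4, 15, 1, 37 → max 37
CropB regrets: 0, 25, 56, 0 → max 56
CropF regrets: 40, 45, 54, 51 → max 54
Smallest max regret = 22 → CropC.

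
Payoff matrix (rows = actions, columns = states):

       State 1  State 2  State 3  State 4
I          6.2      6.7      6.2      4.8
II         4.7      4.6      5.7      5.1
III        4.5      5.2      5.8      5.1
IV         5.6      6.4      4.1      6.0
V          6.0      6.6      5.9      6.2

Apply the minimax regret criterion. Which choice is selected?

Column bests: State 1=6.2, State 2=6.7, State 3=6.2, State 4=6.2.
I regrets: 0.0, 0.0, 0.0, 1.4 → max 1.4
II regrets: 1.5, 2.1, 0.5, 1.1 → max 2.1
III regrets: 1.7, 1.5, 0.4, 1.1 → max 1.7
IV regrets: 0.6, 0.3, 2.1, 0.2 → max 2.1
V regrets: 0.2, 0.1, 0.3, 0.0 → max 0.3
Smallest max regret = 0.3 → V.

V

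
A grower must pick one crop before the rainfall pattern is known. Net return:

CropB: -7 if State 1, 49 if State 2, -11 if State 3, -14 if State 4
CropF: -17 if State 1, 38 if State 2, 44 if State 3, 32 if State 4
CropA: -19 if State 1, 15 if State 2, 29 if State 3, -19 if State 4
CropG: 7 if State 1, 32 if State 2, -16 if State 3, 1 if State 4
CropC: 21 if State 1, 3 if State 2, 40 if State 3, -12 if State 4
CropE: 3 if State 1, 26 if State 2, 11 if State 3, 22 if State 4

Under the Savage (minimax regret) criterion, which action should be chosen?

CropE

Column bests: State 1=21, State 2=49, State 3=44, State 4=32.
CropB regrets: 28, 0, 55, 46 → max 55
CropF regrets: 38, 11, 0, 0 → max 38
CropA regrets: 40, 34, 15, 51 → max 51
CropG regrets: 14, 17, 60, 31 → max 60
CropC regrets: 0, 46, 4, 44 → max 46
CropE regrets: 18, 23, 33, 10 → max 33
Smallest max regret = 33 → CropE.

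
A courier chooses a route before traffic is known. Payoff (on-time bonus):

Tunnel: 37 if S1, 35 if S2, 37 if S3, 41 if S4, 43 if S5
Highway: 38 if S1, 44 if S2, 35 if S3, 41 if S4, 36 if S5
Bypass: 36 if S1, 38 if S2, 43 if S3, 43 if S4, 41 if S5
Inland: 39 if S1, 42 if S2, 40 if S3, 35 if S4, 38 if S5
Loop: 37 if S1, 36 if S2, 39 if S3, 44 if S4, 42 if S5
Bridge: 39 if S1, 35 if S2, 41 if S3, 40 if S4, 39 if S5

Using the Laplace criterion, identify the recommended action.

Row averages: Tunnel=38.6, Highway=38.8, Bypass=40.2, Inland=38.8, Loop=39.6, Bridge=38.8
Highest average = 40.2 → Bypass.

Bypass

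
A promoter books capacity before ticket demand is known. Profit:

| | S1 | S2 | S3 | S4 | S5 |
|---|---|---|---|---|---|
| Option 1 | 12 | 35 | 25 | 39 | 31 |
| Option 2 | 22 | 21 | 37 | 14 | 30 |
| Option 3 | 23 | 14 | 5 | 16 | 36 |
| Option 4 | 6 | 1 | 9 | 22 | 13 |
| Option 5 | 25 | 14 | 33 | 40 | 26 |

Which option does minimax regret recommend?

Column bests: S1=25, S2=35, S3=37, S4=40, S5=36.
Option 1 regrets: 13, 0, 12, 1, 5 → max 13
Option 2 regrets: 3, 14, 0, 26, 6 → max 26
Option 3 regrets: 2, 21, 32, 24, 0 → max 32
Option 4 regrets: 19, 34, 28, 18, 23 → max 34
Option 5 regrets: 0, 21, 4, 0, 10 → max 21
Smallest max regret = 13 → Option 1.

Option 1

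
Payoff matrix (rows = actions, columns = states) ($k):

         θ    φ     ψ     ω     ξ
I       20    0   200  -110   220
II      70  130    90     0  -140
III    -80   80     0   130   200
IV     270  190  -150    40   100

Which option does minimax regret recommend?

Column bests: θ=270, φ=190, ψ=200, ω=130, ξ=220.
I regrets: 250, 190, 0, 240, 0 → max 250
II regrets: 200, 60, 110, 130, 360 → max 360
III regrets: 350, 110, 200, 0, 20 → max 350
IV regrets: 0, 0, 350, 90, 120 → max 350
Smallest max regret = 250 → I.

I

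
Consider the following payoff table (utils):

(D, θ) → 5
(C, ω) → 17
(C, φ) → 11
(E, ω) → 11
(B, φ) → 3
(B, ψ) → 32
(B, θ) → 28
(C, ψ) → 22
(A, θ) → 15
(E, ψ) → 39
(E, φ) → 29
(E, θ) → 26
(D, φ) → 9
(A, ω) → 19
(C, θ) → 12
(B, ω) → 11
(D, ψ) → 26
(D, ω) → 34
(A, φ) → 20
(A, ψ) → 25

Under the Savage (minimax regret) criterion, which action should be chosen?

A

Column bests: θ=28, φ=29, ψ=39, ω=34.
A regrets: 13, 9, 14, 15 → max 15
B regrets: 0, 26, 7, 23 → max 26
C regrets: 16, 18, 17, 17 → max 18
D regrets: 23, 20, 13, 0 → max 23
E regrets: 2, 0, 0, 23 → max 23
Smallest max regret = 15 → A.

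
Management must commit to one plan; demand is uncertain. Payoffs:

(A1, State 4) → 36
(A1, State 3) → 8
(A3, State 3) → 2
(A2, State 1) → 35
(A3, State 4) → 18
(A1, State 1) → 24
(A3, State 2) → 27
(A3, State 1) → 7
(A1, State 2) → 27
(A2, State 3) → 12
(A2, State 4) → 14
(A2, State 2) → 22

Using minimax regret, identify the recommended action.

Column bests: State 1=35, State 2=27, State 3=12, State 4=36.
A1 regrets: 11, 0, 4, 0 → max 11
A2 regrets: 0, 5, 0, 22 → max 22
A3 regrets: 28, 0, 10, 18 → max 28
Smallest max regret = 11 → A1.

A1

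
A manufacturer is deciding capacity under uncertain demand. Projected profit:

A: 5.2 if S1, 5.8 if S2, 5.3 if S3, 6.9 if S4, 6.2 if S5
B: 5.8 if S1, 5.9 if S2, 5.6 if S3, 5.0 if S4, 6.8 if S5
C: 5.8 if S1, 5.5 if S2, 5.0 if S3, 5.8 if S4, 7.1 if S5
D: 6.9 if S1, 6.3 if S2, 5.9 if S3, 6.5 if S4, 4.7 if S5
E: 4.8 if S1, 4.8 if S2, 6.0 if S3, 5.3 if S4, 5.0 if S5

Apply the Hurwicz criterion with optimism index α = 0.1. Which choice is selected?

A

A: 0.1·6.9 + 0.9·5.2 = 5.37
B: 0.1·6.8 + 0.9·5.0 = 5.18
C: 0.1·7.1 + 0.9·5.0 = 5.21
D: 0.1·6.9 + 0.9·4.7 = 4.92
E: 0.1·6.0 + 0.9·4.8 = 4.92
Highest Hurwicz score = 5.37 → A.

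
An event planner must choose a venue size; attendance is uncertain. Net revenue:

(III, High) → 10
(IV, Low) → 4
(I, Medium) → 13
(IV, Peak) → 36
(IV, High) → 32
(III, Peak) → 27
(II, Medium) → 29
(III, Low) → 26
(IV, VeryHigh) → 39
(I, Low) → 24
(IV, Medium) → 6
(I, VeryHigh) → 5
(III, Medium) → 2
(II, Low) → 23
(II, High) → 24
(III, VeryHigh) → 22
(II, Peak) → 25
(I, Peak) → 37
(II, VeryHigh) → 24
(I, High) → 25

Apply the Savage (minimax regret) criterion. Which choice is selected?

II

Column bests: Low=26, Medium=29, High=32, VeryHigh=39, Peak=37.
I regrets: 2, 16, 7, 34, 0 → max 34
II regrets: 3, 0, 8, 15, 12 → max 15
III regrets: 0, 27, 22, 17, 10 → max 27
IV regrets: 22, 23, 0, 0, 1 → max 23
Smallest max regret = 15 → II.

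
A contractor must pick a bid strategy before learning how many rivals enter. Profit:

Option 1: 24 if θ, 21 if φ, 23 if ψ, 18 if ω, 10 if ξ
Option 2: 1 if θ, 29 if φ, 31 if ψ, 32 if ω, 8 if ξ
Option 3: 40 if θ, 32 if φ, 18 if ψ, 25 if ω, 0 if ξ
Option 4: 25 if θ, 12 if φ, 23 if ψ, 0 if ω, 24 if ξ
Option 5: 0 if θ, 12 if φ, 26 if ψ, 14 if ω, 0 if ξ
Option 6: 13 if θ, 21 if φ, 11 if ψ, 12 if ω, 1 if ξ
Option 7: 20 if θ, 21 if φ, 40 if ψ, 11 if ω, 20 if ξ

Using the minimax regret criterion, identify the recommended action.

Option 1

Column bests: θ=40, φ=32, ψ=40, ω=32, ξ=24.
Option 1 regrets: 16, 11, 17, 14, 14 → max 17
Option 2 regrets: 39, 3, 9, 0, 16 → max 39
Option 3 regrets: 0, 0, 22, 7, 24 → max 24
Option 4 regrets: 15, 20, 17, 32, 0 → max 32
Option 5 regrets: 40, 20, 14, 18, 24 → max 40
Option 6 regrets: 27, 11, 29, 20, 23 → max 29
Option 7 regrets: 20, 11, 0, 21, 4 → max 21
Smallest max regret = 17 → Option 1.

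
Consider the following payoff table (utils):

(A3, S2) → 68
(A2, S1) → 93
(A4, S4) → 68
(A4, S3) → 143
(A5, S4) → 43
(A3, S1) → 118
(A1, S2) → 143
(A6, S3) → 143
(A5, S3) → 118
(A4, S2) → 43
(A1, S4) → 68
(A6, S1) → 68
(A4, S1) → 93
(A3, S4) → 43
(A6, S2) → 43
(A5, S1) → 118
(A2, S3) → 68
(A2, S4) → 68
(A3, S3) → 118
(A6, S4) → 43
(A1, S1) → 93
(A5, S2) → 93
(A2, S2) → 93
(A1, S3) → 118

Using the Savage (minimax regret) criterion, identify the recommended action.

A1

Column bests: S1=118, S2=143, S3=143, S4=68.
A1 regrets: 25, 0, 25, 0 → max 25
A2 regrets: 25, 50, 75, 0 → max 75
A3 regrets: 0, 75, 25, 25 → max 75
A4 regrets: 25, 100, 0, 0 → max 100
A5 regrets: 0, 50, 25, 25 → max 50
A6 regrets: 50, 100, 0, 25 → max 100
Smallest max regret = 25 → A1.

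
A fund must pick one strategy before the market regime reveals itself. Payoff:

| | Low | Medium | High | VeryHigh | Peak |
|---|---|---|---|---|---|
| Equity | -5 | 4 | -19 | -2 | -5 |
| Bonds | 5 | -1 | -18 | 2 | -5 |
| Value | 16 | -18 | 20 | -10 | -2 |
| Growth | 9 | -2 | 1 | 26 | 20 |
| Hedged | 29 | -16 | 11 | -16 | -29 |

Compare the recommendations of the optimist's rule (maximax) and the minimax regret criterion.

Row maxima: Equity=4, Bonds=5, Value=20, Growth=26, Hedged=29
Best best-case = 29 → Hedged.
Column bests: Low=29, Medium=4, High=20, VeryHigh=26, Peak=20.
Equity regrets: 34, 0, 39, 28, 25 → max 39
Bonds regrets: 24, 5, 38, 24, 25 → max 38
Value regrets: 13, 22, 0, 36, 22 → max 36
Growth regrets: 20, 6, 19, 0, 0 → max 20
Hedged regrets: 0, 20, 9, 42, 49 → max 49
Smallest max regret = 20 → Growth.

maximax → Hedged; minimax regret → Growth (disagree)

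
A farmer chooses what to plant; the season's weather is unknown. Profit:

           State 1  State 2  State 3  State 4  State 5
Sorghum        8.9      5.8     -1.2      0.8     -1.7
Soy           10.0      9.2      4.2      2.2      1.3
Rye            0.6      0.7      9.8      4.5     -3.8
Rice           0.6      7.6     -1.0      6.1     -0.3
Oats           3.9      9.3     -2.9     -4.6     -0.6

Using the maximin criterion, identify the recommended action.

Row minima: Sorghum=-1.7, Soy=1.3, Rye=-3.8, Rice=-1.0, Oats=-4.6
Best worst-case = 1.3 → Soy.

Soy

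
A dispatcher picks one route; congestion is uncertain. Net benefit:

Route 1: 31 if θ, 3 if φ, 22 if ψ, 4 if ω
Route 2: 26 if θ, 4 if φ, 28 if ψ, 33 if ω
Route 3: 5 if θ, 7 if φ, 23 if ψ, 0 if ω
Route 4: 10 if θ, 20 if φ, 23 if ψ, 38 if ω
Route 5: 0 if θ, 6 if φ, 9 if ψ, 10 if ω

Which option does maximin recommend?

Row minima: Route 1=3, Route 2=4, Route 3=0, Route 4=10, Route 5=0
Best worst-case = 10 → Route 4.

Route 4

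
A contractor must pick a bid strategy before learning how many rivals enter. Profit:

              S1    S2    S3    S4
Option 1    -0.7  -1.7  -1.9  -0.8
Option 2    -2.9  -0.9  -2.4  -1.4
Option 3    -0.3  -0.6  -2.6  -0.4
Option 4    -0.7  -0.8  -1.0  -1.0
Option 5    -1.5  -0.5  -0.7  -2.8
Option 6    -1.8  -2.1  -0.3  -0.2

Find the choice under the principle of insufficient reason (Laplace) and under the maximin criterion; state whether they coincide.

laplace → Option 4; maximin → Option 4 (agree)

Row averages: Option 1=-1.275, Option 2=-1.9, Option 3=-0.975, Option 4=-0.875, Option 5=-1.375, Option 6=-1.1
Highest average = -0.875 → Option 4.
Row minima: Option 1=-1.9, Option 2=-2.9, Option 3=-2.6, Option 4=-1.0, Option 5=-2.8, Option 6=-2.1
Best worst-case = -1.0 → Option 4.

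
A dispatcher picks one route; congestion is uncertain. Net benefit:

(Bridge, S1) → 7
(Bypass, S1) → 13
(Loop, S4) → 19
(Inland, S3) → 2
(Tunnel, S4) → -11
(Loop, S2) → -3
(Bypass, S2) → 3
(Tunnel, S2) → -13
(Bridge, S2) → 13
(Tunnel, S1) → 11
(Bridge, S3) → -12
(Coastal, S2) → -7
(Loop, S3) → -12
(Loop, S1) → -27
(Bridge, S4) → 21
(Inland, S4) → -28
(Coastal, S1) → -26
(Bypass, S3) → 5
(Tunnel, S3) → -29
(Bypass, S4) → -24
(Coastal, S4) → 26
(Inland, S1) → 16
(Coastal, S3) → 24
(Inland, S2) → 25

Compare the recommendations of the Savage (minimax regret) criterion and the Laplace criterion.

Column bests: S1=16, S2=25, S3=24, S4=26.
Bypass regrets: 3, 22, 19, 50 → max 50
Tunnel regrets: 5, 38, 53, 37 → max 53
Bridge regrets: 9, 12, 36, 5 → max 36
Coastal regrets: 42, 32, 0, 0 → max 42
Loop regrets: 43, 28, 36, 7 → max 43
Inland regrets: 0, 0, 22, 54 → max 54
Smallest max regret = 36 → Bridge.
Row averages: Bypass=-0.75, Tunnel=-10.5, Bridge=7.25, Coastal=4.25, Loop=-5.75, Inland=3.75
Highest average = 7.25 → Bridge.

minimax regret → Bridge; laplace → Bridge (agree)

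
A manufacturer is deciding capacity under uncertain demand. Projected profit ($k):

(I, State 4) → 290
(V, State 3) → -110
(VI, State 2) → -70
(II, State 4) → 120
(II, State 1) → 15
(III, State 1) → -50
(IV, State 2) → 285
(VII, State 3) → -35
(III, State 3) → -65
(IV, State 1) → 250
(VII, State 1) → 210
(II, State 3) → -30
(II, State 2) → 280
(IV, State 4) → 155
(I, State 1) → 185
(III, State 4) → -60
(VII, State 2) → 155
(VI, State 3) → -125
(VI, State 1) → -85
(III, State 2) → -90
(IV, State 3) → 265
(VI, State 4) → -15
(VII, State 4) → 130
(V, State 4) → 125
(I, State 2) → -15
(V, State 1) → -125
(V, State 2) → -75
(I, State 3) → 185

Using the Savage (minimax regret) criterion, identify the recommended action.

Column bests: State 1=250, State 2=285, State 3=265, State 4=290.
I regrets: 65, 300, 80, 0 → max 300
II regrets: 235, 5, 295, 170 → max 295
III regrets: 300, 375, 330, 350 → max 375
IV regrets: 0, 0, 0, 135 → max 135
V regrets: 375, 360, 375, 165 → max 375
VI regrets: 335, 355, 390, 305 → max 390
VII regrets: 40, 130, 300, 160 → max 300
Smallest max regret = 135 → IV.

IV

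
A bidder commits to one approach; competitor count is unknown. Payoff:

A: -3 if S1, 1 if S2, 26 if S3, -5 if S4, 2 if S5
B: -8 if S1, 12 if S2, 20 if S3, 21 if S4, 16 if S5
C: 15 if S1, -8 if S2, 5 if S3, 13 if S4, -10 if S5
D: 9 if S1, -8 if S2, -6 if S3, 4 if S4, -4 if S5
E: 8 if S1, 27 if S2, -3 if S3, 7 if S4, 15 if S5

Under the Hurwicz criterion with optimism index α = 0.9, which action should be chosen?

A: 0.9·26 + 0.1·(-5) = 22.9
B: 0.9·21 + 0.1·(-8) = 18.1
C: 0.9·15 + 0.1·(-10) = 12.5
D: 0.9·9 + 0.1·(-8) = 7.3
E: 0.9·27 + 0.1·(-3) = 24
Highest Hurwicz score = 24 → E.

E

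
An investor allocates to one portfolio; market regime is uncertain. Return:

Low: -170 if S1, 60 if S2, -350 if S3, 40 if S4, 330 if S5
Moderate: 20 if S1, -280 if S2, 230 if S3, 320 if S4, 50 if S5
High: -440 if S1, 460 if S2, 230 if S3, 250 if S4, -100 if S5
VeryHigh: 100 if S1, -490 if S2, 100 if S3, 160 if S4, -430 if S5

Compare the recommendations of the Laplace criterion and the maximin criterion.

laplace → High; maximin → Moderate (disagree)

Row averages: Low=-18, Moderate=68, High=80, VeryHigh=-112
Highest average = 80 → High.
Row minima: Low=-350, Moderate=-280, High=-440, VeryHigh=-490
Best worst-case = -280 → Moderate.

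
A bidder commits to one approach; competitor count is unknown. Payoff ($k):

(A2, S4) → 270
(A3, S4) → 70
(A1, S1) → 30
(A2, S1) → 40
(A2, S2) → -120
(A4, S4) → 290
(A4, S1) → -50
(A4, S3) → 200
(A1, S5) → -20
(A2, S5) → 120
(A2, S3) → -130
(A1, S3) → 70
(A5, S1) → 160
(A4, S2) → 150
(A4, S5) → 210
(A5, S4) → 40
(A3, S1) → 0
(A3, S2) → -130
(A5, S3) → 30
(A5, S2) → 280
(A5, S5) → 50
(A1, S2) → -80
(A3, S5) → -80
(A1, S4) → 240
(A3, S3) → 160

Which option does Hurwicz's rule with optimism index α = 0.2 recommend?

A5

A1: 0.2·240 + 0.8·(-80) = -16
A2: 0.2·270 + 0.8·(-130) = -50
A3: 0.2·160 + 0.8·(-130) = -72
A4: 0.2·290 + 0.8·(-50) = 18
A5: 0.2·280 + 0.8·30 = 80
Highest Hurwicz score = 80 → A5.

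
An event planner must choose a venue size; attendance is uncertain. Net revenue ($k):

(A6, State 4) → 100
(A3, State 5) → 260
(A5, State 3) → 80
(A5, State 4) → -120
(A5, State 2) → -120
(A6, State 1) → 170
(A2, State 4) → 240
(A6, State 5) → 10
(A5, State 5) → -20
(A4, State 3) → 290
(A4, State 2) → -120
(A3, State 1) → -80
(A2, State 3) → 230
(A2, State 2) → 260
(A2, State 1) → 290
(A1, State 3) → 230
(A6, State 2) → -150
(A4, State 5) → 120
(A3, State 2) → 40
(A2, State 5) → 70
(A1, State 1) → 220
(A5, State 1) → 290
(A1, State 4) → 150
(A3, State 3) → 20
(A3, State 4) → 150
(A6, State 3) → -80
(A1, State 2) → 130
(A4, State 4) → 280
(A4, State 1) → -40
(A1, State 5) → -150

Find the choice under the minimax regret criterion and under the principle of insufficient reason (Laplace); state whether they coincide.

Column bests: State 1=290, State 2=260, State 3=290, State 4=280, State 5=260.
A1 regrets: 70, 130, 60, 130, 410 → max 410
A2 regrets: 0, 0, 60, 40, 190 → max 190
A3 regrets: 370, 220, 270, 130, 0 → max 370
A4 regrets: 330, 380, 0, 0, 140 → max 380
A5 regrets: 0, 380, 210, 400, 280 → max 400
A6 regrets: 120, 410, 370, 180, 250 → max 410
Smallest max regret = 190 → A2.
Row averages: A1=116, A2=218, A3=78, A4=106, A5=22, A6=10
Highest average = 218 → A2.

minimax regret → A2; laplace → A2 (agree)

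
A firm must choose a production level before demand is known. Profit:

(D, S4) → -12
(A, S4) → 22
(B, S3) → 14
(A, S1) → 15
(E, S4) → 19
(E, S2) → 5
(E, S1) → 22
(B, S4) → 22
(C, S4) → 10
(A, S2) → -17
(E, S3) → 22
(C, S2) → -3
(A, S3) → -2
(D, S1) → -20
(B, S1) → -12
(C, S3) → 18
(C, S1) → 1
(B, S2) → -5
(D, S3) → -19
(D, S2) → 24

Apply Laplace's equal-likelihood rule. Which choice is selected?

E

Row averages: A=4.5, B=4.75, C=6.5, D=-6.75, E=17
Highest average = 17 → E.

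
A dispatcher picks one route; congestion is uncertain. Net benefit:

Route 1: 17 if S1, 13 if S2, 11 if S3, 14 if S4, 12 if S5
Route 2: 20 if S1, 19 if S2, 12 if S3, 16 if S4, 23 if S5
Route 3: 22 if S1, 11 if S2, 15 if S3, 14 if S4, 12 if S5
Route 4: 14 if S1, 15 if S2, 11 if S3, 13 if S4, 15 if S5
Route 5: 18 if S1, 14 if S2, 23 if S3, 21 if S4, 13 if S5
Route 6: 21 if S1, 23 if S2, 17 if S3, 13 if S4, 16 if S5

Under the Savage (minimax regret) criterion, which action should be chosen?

Route 6

Column bests: S1=22, S2=23, S3=23, S4=21, S5=23.
Route 1 regrets: 5, 10, 12, 7, 11 → max 12
Route 2 regrets: 2, 4, 11, 5, 0 → max 11
Route 3 regrets: 0, 12, 8, 7, 11 → max 12
Route 4 regrets: 8, 8, 12, 8, 8 → max 12
Route 5 regrets: 4, 9, 0, 0, 10 → max 10
Route 6 regrets: 1, 0, 6, 8, 7 → max 8
Smallest max regret = 8 → Route 6.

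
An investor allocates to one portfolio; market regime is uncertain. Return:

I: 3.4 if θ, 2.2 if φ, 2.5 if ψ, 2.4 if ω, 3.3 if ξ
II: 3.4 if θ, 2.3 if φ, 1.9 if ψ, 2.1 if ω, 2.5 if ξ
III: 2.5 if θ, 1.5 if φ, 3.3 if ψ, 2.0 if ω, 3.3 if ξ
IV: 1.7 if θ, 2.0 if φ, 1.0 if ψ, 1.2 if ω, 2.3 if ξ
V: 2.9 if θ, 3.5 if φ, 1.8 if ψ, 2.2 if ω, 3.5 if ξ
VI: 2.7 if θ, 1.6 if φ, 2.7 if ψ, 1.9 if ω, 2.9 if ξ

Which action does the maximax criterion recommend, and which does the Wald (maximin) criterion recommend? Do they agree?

Row maxima: I=3.4, II=3.4, III=3.3, IV=2.3, V=3.5, VI=2.9
Best best-case = 3.5 → V.
Row minima: I=2.2, II=1.9, III=1.5, IV=1.0, V=1.8, VI=1.6
Best worst-case = 2.2 → I.

maximax → V; maximin → I (disagree)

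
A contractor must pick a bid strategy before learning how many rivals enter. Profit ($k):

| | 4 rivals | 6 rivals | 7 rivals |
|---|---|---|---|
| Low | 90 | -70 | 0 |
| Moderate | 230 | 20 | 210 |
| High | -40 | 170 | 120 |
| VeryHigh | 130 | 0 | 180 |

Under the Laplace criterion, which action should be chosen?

Row averages: Low=20/3, Moderate=460/3, High=250/3, VeryHigh=310/3
Highest average = 460/3 → Moderate.

Moderate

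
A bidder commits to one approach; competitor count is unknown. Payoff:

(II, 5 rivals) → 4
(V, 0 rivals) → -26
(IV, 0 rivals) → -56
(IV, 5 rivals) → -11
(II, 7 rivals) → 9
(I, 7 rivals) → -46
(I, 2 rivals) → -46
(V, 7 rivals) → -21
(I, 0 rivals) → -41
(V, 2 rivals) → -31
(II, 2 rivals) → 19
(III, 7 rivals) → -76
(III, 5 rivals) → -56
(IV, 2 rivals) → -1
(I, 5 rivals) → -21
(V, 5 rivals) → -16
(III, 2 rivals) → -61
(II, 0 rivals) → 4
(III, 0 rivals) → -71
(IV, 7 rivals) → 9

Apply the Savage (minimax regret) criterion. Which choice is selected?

Column bests: 0 rivals=4, 2 rivals=19, 5 rivals=4, 7 rivals=9.
I regrets: 45, 65, 25, 55 → max 65
II regrets: 0, 0, 0, 0 → max 0
III regrets: 75, 80, 60, 85 → max 85
IV regrets: 60, 20, 15, 0 → max 60
V regrets: 30, 50, 20, 30 → max 50
Smallest max regret = 0 → II.

II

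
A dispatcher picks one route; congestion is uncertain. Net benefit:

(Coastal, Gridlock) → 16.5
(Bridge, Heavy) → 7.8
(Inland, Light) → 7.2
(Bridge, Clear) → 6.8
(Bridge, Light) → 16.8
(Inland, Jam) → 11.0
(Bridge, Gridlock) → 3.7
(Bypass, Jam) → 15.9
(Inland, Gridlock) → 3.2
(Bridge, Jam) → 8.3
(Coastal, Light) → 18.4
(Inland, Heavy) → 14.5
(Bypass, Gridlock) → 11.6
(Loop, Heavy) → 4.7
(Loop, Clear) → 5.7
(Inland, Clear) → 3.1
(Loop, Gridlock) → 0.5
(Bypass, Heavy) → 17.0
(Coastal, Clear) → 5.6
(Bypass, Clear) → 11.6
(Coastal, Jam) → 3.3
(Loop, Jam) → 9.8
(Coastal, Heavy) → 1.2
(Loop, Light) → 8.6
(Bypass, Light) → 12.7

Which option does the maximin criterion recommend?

Bypass

Row minima: Coastal=1.2, Bypass=11.6, Bridge=3.7, Inland=3.1, Loop=0.5
Best worst-case = 11.6 → Bypass.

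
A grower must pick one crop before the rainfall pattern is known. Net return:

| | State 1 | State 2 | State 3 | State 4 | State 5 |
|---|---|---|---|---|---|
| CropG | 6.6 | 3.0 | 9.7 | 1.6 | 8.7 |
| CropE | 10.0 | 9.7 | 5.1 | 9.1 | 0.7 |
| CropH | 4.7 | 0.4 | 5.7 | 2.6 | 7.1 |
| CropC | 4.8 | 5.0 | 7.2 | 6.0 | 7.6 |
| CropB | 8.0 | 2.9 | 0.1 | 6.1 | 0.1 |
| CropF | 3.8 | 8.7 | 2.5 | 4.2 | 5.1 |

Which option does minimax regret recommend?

CropC

Column bests: State 1=10.0, State 2=9.7, State 3=9.7, State 4=9.1, State 5=8.7.
CropG regrets: 3.4, 6.7, 0.0, 7.5, 0.0 → max 7.5
CropE regrets: 0.0, 0.0, 4.6, 0.0, 8.0 → max 8.0
CropH regrets: 5.3, 9.3, 4.0, 6.5, 1.6 → max 9.3
CropC regrets: 5.2, 4.7, 2.5, 3.1, 1.1 → max 5.2
CropB regrets: 2.0, 6.8, 9.6, 3.0, 8.6 → max 9.6
CropF regrets: 6.2, 1.0, 7.2, 4.9, 3.6 → max 7.2
Smallest max regret = 5.2 → CropC.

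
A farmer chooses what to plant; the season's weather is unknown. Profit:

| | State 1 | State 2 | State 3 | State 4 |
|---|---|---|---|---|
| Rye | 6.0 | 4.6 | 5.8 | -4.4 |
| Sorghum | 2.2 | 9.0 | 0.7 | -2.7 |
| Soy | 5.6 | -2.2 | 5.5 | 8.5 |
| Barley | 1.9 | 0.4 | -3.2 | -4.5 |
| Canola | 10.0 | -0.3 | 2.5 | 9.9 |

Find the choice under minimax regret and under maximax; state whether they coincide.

Column bests: State 1=10.0, State 2=9.0, State 3=5.8, State 4=9.9.
Rye regrets: 4.0, 4.4, 0.0, 14.3 → max 14.3
Sorghum regrets: 7.8, 0.0, 5.1, 12.6 → max 12.6
Soy regrets: 4.4, 11.2, 0.3, 1.4 → max 11.2
Barley regrets: 8.1, 8.6, 9.0, 14.4 → max 14.4
Canola regrets: 0.0, 9.3, 3.3, 0.0 → max 9.3
Smallest max regret = 9.3 → Canola.
Row maxima: Rye=6.0, Sorghum=9.0, Soy=8.5, Barley=1.9, Canola=10.0
Best best-case = 10.0 → Canola.

minimax regret → Canola; maximax → Canola (agree)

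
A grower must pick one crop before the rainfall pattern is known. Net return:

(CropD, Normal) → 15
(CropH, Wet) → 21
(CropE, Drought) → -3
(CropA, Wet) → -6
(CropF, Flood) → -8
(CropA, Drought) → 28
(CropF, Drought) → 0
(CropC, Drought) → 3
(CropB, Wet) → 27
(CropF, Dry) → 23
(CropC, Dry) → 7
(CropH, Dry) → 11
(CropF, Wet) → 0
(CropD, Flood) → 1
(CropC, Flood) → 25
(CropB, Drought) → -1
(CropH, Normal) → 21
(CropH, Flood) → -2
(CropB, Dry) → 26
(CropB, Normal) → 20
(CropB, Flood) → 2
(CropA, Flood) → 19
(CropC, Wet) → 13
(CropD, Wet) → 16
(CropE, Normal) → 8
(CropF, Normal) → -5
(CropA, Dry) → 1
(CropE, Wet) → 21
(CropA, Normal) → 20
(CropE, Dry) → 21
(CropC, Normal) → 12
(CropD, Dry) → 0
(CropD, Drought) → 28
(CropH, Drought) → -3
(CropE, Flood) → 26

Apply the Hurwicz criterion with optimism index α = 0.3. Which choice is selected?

CropC: 0.3·25 + 0.7·3 = 9.6
CropE: 0.3·26 + 0.7·(-3) = 5.7
CropB: 0.3·27 + 0.7·(-1) = 7.4
CropH: 0.3·21 + 0.7·(-3) = 4.2
CropA: 0.3·28 + 0.7·(-6) = 4.2
CropD: 0.3·28 + 0.7·0 = 8.4
CropF: 0.3·23 + 0.7·(-8) = 1.3
Highest Hurwicz score = 9.6 → CropC.

CropC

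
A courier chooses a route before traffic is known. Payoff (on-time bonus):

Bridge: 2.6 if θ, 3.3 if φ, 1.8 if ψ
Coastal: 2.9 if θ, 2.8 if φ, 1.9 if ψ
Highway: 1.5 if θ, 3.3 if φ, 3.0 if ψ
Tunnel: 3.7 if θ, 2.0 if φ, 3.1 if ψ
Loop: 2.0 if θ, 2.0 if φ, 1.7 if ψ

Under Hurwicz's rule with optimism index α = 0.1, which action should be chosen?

Bridge: 0.1·3.3 + 0.9·1.8 = 1.95
Coastal: 0.1·2.9 + 0.9·1.9 = 2
Highway: 0.1·3.3 + 0.9·1.5 = 1.68
Tunnel: 0.1·3.7 + 0.9·2.0 = 2.17
Loop: 0.1·2.0 + 0.9·1.7 = 1.73
Highest Hurwicz score = 2.17 → Tunnel.

Tunnel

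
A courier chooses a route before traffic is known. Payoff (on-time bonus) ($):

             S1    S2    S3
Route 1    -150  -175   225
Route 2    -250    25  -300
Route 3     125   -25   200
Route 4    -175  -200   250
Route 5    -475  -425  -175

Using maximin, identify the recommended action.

Row minima: Route 1=-175, Route 2=-300, Route 3=-25, Route 4=-200, Route 5=-475
Best worst-case = -25 → Route 3.

Route 3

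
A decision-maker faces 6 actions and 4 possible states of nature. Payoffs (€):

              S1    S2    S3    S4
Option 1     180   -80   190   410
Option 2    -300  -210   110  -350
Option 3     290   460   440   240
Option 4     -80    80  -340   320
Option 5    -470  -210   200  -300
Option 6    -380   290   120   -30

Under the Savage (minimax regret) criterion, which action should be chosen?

Option 3

Column bests: S1=290, S2=460, S3=440, S4=410.
Option 1 regrets: 110, 540, 250, 0 → max 540
Option 2 regrets: 590, 670, 330, 760 → max 760
Option 3 regrets: 0, 0, 0, 170 → max 170
Option 4 regrets: 370, 380, 780, 90 → max 780
Option 5 regrets: 760, 670, 240, 710 → max 760
Option 6 regrets: 670, 170, 320, 440 → max 670
Smallest max regret = 170 → Option 3.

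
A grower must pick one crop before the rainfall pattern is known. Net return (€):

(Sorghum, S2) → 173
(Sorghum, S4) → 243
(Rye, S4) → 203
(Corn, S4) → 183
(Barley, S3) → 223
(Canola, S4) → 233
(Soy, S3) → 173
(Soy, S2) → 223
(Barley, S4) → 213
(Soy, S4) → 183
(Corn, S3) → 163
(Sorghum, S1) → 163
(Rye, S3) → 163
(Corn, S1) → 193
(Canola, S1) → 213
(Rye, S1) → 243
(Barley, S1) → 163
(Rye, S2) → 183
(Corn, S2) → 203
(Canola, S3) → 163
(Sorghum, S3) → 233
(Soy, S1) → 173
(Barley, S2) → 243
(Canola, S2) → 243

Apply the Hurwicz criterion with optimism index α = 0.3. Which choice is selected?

Soy: 0.3·223 + 0.7·173 = 188
Rye: 0.3·243 + 0.7·163 = 187
Canola: 0.3·243 + 0.7·163 = 187
Barley: 0.3·243 + 0.7·163 = 187
Corn: 0.3·203 + 0.7·163 = 175
Sorghum: 0.3·243 + 0.7·163 = 187
Highest Hurwicz score = 188 → Soy.

Soy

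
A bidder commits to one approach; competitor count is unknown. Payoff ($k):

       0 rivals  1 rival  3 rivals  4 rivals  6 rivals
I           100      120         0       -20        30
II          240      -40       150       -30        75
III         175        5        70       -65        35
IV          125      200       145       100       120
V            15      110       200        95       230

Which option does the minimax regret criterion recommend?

IV

Column bests: 0 rivals=240, 1 rival=200, 3 rivals=200, 4 rivals=100, 6 rivals=230.
I regrets: 140, 80, 200, 120, 200 → max 200
II regrets: 0, 240, 50, 130, 155 → max 240
III regrets: 65, 195, 130, 165, 195 → max 195
IV regrets: 115, 0, 55, 0, 110 → max 115
V regrets: 225, 90, 0, 5, 0 → max 225
Smallest max regret = 115 → IV.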